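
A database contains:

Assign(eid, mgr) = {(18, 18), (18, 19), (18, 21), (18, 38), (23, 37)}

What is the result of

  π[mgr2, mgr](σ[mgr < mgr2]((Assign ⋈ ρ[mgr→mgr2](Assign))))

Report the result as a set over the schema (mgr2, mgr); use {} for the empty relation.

{(19, 18), (21, 18), (21, 19), (38, 18), (38, 19), (38, 21)}

ρ[mgr→mgr2]: schema becomes (eid, mgr2); tuples unchanged.
Natural join on eid: {(18, 18, 18), (18, 18, 19), (18, 18, 21), (18, 18, 38), (18, 19, 18), (18, 19, 19), (18, 19, 21), (18, 19, 38), (18, 21, 18), (18, 21, 19), (18, 21, 21), (18, 21, 38), (18, 38, 18), (18, 38, 19), (18, 38, 21), (18, 38, 38), (23, 37, 37)}
σ[mgr < mgr2]: keep tuples satisfying mgr < mgr2 → {(18, 18, 19), (18, 18, 21), (18, 18, 38), (18, 19, 21), (18, 19, 38), (18, 21, 38)}
Keep only column(s) mgr2, mgr: {(19, 18), (21, 18), (21, 19), (38, 18), (38, 19), (38, 21)}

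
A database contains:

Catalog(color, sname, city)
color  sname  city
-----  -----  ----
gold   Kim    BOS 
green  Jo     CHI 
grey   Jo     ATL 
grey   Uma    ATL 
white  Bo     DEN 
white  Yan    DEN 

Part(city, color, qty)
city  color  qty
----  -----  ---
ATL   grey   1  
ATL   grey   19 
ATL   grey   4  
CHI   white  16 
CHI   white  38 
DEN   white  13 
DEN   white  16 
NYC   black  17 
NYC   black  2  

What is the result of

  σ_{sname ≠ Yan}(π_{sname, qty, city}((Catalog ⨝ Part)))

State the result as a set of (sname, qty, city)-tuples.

{(Bo, 13, DEN), (Bo, 16, DEN), (Jo, 1, ATL), (Jo, 19, ATL), (Jo, 4, ATL), (Uma, 1, ATL), (Uma, 19, ATL), (Uma, 4, ATL)}

Natural join on color, city: {(grey, Jo, ATL, 1), (grey, Jo, ATL, 19), (grey, Jo, ATL, 4), (grey, Uma, ATL, 1), (grey, Uma, ATL, 19), (grey, Uma, ATL, 4), (white, Bo, DEN, 13), (white, Bo, DEN, 16), (white, Yan, DEN, 13), (white, Yan, DEN, 16)}
π[sname, qty, city]: project onto (sname, qty, city) → {(Bo, 13, DEN), (Bo, 16, DEN), (Jo, 1, ATL), (Jo, 19, ATL), (Jo, 4, ATL), (Uma, 1, ATL), (Uma, 19, ATL), (Uma, 4, ATL), (Yan, 13, DEN), (Yan, 16, DEN)}
Apply σ_{sname ≠ Yan}; surviving tuples: {(Bo, 13, DEN), (Bo, 16, DEN), (Jo, 1, ATL), (Jo, 19, ATL), (Jo, 4, ATL), (Uma, 1, ATL), (Uma, 19, ATL), (Uma, 4, ATL)}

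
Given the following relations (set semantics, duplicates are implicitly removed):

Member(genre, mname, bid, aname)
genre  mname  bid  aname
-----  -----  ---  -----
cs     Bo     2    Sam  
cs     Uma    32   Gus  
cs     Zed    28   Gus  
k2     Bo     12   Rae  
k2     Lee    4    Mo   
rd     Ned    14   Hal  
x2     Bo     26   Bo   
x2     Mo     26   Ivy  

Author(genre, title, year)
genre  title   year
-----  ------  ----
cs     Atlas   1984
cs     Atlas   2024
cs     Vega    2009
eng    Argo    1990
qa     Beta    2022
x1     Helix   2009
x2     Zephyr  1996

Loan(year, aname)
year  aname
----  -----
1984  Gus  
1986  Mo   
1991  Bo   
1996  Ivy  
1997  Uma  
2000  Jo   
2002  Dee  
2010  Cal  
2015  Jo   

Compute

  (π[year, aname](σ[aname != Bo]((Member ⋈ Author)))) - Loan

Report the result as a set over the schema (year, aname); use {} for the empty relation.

{(1984, Sam), (2009, Gus), (2009, Sam), (2024, Gus), (2024, Sam)}

Natural join on genre: {(cs, Bo, 2, Sam, Atlas, 1984), (cs, Bo, 2, Sam, Atlas, 2024), (cs, Bo, 2, Sam, Vega, 2009), (cs, Uma, 32, Gus, Atlas, 1984), (cs, Uma, 32, Gus, Atlas, 2024), (cs, Uma, 32, Gus, Vega, 2009), (cs, Zed, 28, Gus, Atlas, 1984), (cs, Zed, 28, Gus, Atlas, 2024), (cs, Zed, 28, Gus, Vega, 2009), (x2, Bo, 26, Bo, Zephyr, 1996), (x2, Mo, 26, Ivy, Zephyr, 1996)}
σ[aname != Bo]: keep tuples satisfying aname != Bo → {(cs, Bo, 2, Sam, Atlas, 1984), (cs, Bo, 2, Sam, Atlas, 2024), (cs, Bo, 2, Sam, Vega, 2009), (cs, Uma, 32, Gus, Atlas, 1984), (cs, Uma, 32, Gus, Atlas, 2024), (cs, Uma, 32, Gus, Vega, 2009), (cs, Zed, 28, Gus, Atlas, 1984), (cs, Zed, 28, Gus, Atlas, 2024), (cs, Zed, 28, Gus, Vega, 2009), (x2, Mo, 26, Ivy, Zephyr, 1996)}
π[year, aname]: project onto (year, aname) (3 duplicate(s) eliminated) → {(1984, Gus), (1984, Sam), (1996, Ivy), (2009, Gus), (2009, Sam), (2024, Gus), (2024, Sam)}
Taking the difference: {(1984, Sam), (2009, Gus), (2009, Sam), (2024, Gus), (2024, Sam)}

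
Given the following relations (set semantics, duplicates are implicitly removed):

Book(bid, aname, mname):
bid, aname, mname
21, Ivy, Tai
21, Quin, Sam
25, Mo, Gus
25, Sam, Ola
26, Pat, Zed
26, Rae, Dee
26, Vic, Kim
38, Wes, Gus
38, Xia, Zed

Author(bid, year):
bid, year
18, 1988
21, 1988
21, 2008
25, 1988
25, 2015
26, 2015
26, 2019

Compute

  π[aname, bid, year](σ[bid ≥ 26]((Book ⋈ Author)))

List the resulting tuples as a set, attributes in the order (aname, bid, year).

{(Pat, 26, 2015), (Pat, 26, 2019), (Rae, 26, 2015), (Rae, 26, 2019), (Vic, 26, 2015), (Vic, 26, 2019)}

Book ⋈ Author (natural join on bid): {(21, Ivy, Tai, 1988), (21, Ivy, Tai, 2008), (21, Quin, Sam, 1988), (21, Quin, Sam, 2008), (25, Mo, Gus, 1988), (25, Mo, Gus, 2015), (25, Sam, Ola, 1988), (25, Sam, Ola, 2015), (26, Pat, Zed, 2015), (26, Pat, Zed, 2019), (26, Rae, Dee, 2015), (26, Rae, Dee, 2019), (26, Vic, Kim, 2015), (26, Vic, Kim, 2019)}
Filtering on bid ≥ 26 leaves {(26, Pat, Zed, 2015), (26, Pat, Zed, 2019), (26, Rae, Dee, 2015), (26, Rae, Dee, 2019), (26, Vic, Kim, 2015), (26, Vic, Kim, 2019)}.
π_{aname, bid, year} gives {(Pat, 26, 2015), (Pat, 26, 2019), (Rae, 26, 2015), (Rae, 26, 2019), (Vic, 26, 2015), (Vic, 26, 2019)}.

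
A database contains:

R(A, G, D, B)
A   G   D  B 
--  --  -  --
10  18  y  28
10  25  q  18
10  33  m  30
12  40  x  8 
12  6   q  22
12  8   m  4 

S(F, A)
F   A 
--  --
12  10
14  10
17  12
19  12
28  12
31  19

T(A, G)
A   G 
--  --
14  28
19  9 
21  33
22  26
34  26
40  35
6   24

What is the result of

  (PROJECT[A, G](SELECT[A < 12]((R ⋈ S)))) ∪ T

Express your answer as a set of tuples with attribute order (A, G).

Natural join on A: {(10, 18, y, 28, 12), (10, 18, y, 28, 14), (10, 25, q, 18, 12), (10, 25, q, 18, 14), (10, 33, m, 30, 12), (10, 33, m, 30, 14), (12, 40, x, 8, 17), (12, 40, x, 8, 19), (12, 40, x, 8, 28), (12, 6, q, 22, 17), (12, 6, q, 22, 19), (12, 6, q, 22, 28), (12, 8, m, 4, 17), (12, 8, m, 4, 19), (12, 8, m, 4, 28)}
Filtering on A < 12 leaves {(10, 18, y, 28, 12), (10, 18, y, 28, 14), (10, 25, q, 18, 12), (10, 25, q, 18, 14), (10, 33, m, 30, 12), (10, 33, m, 30, 14)}.
π_{A, G} gives {(10, 18), (10, 25), (10, 33)} (3 duplicate(s) eliminated).
Taking the union: {(10, 18), (10, 25), (10, 33), (14, 28), (19, 9), (21, 33), (22, 26), (34, 26), (40, 35), (6, 24)}

{(10, 18), (10, 25), (10, 33), (14, 28), (19, 9), (21, 33), (22, 26), (34, 26), (40, 35), (6, 24)}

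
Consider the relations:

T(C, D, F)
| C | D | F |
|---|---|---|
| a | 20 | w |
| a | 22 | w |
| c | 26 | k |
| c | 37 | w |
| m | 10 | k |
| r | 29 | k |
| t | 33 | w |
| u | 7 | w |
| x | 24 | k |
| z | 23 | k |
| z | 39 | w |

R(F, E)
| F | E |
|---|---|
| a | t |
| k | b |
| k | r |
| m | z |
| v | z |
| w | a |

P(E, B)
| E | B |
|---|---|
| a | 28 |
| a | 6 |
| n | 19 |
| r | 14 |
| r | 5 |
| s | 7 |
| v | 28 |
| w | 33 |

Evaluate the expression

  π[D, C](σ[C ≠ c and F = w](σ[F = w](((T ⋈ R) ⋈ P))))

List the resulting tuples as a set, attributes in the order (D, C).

Natural join on F: {(a, 20, w, a), (a, 22, w, a), (c, 26, k, b), (c, 26, k, r), (c, 37, w, a), (m, 10, k, b), (m, 10, k, r), (r, 29, k, b), (r, 29, k, r), (t, 33, w, a), (u, 7, w, a), (x, 24, k, b), (x, 24, k, r), (z, 23, k, b), (z, 23, k, r), (z, 39, w, a)}
Natural join on E: {(a, 20, w, a, 28), (a, 20, w, a, 6), (a, 22, w, a, 28), (a, 22, w, a, 6), (c, 26, k, r, 14), (c, 26, k, r, 5), (c, 37, w, a, 28), (c, 37, w, a, 6), (m, 10, k, r, 14), (m, 10, k, r, 5), (r, 29, k, r, 14), (r, 29, k, r, 5), (t, 33, w, a, 28), (t, 33, w, a, 6), (u, 7, w, a, 28), (u, 7, w, a, 6), (x, 24, k, r, 14), (x, 24, k, r, 5), (z, 23, k, r, 14), (z, 23, k, r, 5), (z, 39, w, a, 28), (z, 39, w, a, 6)}
σ[F = w]: keep tuples satisfying F = w → {(a, 20, w, a, 28), (a, 20, w, a, 6), (a, 22, w, a, 28), (a, 22, w, a, 6), (c, 37, w, a, 28), (c, 37, w, a, 6), (t, 33, w, a, 28), (t, 33, w, a, 6), (u, 7, w, a, 28), (u, 7, w, a, 6), (z, 39, w, a, 28), (z, 39, w, a, 6)}
σ[C ≠ c and F = w]: keep tuples satisfying C ≠ c and F = w → {(a, 20, w, a, 28), (a, 20, w, a, 6), (a, 22, w, a, 28), (a, 22, w, a, 6), (t, 33, w, a, 28), (t, 33, w, a, 6), (u, 7, w, a, 28), (u, 7, w, a, 6), (z, 39, w, a, 28), (z, 39, w, a, 6)}
Projecting to D, C (5 duplicate(s) eliminated): {(20, a), (22, a), (33, t), (39, z), (7, u)}

{(20, a), (22, a), (33, t), (39, z), (7, u)}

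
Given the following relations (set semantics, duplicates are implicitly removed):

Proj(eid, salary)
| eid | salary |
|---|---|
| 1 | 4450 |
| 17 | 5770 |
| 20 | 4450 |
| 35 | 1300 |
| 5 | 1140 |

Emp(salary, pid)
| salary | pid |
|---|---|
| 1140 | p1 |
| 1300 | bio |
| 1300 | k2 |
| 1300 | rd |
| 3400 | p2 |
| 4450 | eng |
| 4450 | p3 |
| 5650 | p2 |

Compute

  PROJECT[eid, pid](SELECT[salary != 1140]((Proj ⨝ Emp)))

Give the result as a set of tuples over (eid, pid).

{(1, eng), (1, p3), (20, eng), (20, p3), (35, bio), (35, k2), (35, rd)}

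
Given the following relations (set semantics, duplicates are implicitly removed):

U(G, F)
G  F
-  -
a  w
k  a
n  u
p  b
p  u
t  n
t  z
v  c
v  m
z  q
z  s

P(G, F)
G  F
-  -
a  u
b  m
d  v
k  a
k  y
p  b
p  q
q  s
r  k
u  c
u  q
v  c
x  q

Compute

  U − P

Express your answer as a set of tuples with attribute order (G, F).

{(a, w), (n, u), (p, u), (t, n), (t, z), (v, m), (z, q), (z, s)}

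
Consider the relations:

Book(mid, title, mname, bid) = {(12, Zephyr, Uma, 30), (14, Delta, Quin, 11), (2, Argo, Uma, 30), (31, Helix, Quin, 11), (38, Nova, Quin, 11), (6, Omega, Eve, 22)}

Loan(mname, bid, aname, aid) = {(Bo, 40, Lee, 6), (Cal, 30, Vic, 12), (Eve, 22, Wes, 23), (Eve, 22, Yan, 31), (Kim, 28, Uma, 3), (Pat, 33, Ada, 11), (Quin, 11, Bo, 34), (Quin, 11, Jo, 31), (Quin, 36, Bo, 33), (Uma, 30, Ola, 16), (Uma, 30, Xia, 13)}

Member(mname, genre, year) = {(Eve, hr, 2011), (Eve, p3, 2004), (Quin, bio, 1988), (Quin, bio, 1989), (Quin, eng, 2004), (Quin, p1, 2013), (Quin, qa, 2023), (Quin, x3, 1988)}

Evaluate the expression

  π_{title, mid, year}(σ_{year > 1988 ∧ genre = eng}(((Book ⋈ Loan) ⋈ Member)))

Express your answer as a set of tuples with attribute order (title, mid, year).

Book ⋈ Loan (natural join on mname, bid): {(12, Zephyr, Uma, 30, Ola, 16), (12, Zephyr, Uma, 30, Xia, 13), (14, Delta, Quin, 11, Bo, 34), (14, Delta, Quin, 11, Jo, 31), (2, Argo, Uma, 30, Ola, 16), (2, Argo, Uma, 30, Xia, 13), (31, Helix, Quin, 11, Bo, 34), (31, Helix, Quin, 11, Jo, 31), (38, Nova, Quin, 11, Bo, 34), (38, Nova, Quin, 11, Jo, 31), (6, Omega, Eve, 22, Wes, 23), (6, Omega, Eve, 22, Yan, 31)}
(Book ⋈ Loan) ⋈ Member (natural join on mname): {(14, Delta, Quin, 11, Bo, 34, bio, 1988), (14, Delta, Quin, 11, Bo, 34, bio, 1989), (14, Delta, Quin, 11, Bo, 34, eng, 2004), (14, Delta, Quin, 11, Bo, 34, p1, 2013), (14, Delta, Quin, 11, Bo, 34, qa, 2023), (14, Delta, Quin, 11, Bo, 34, x3, 1988), (14, Delta, Quin, 11, Jo, 31, bio, 1988), (14, Delta, Quin, 11, Jo, 31, bio, 1989), (14, Delta, Quin, 11, Jo, 31, eng, 2004), (14, Delta, Quin, 11, Jo, 31, p1, 2013), (14, Delta, Quin, 11, Jo, 31, qa, 2023), (14, Delta, Quin, 11, Jo, 31, x3, 1988), (31, Helix, Quin, 11, Bo, 34, bio, 1988), (31, Helix, Quin, 11, Bo, 34, bio, 1989), (31, Helix, Quin, 11, Bo, 34, eng, 2004), (31, Helix, Quin, 11, Bo, 34, p1, 2013), (31, Helix, Quin, 11, Bo, 34, qa, 2023), (31, Helix, Quin, 11, Bo, 34, x3, 1988), (31, Helix, Quin, 11, Jo, 31, bio, 1988), (31, Helix, Quin, 11, Jo, 31, bio, 1989), (31, Helix, Quin, 11, Jo, 31, eng, 2004), (31, Helix, Quin, 11, Jo, 31, p1, 2013), (31, Helix, Quin, 11, Jo, 31, qa, 2023), (31, Helix, Quin, 11, Jo, 31, x3, 1988), (38, Nova, Quin, 11, Bo, 34, bio, 1988), (38, Nova, Quin, 11, Bo, 34, bio, 1989), (38, Nova, Quin, 11, Bo, 34, eng, 2004), (38, Nova, Quin, 11, Bo, 34, p1, 2013), (38, Nova, Quin, 11, Bo, 34, qa, 2023), (38, Nova, Quin, 11, Bo, 34, x3, 1988), (38, Nova, Quin, 11, Jo, 31, bio, 1988), (38, Nova, Quin, 11, Jo, 31, bio, 1989), (38, Nova, Quin, 11, Jo, 31, eng, 2004), (38, Nova, Quin, 11, Jo, 31, p1, 2013), (38, Nova, Quin, 11, Jo, 31, qa, 2023), (38, Nova, Quin, 11, Jo, 31, x3, 1988), (6, Omega, Eve, 22, Wes, 23, hr, 2011), (6, Omega, Eve, 22, Wes, 23, p3, 2004), (6, Omega, Eve, 22, Yan, 31, hr, 2011), (6, Omega, Eve, 22, Yan, 31, p3, 2004)}
Apply σ_{year > 1988 ∧ genre = eng}; surviving tuples: {(14, Delta, Quin, 11, Bo, 34, eng, 2004), (14, Delta, Quin, 11, Jo, 31, eng, 2004), (31, Helix, Quin, 11, Bo, 34, eng, 2004), (31, Helix, Quin, 11, Jo, 31, eng, 2004), (38, Nova, Quin, 11, Bo, 34, eng, 2004), (38, Nova, Quin, 11, Jo, 31, eng, 2004)}
Keep only column(s) title, mid, year (3 duplicate(s) eliminated): {(Delta, 14, 2004), (Helix, 31, 2004), (Nova, 38, 2004)}

{(Delta, 14, 2004), (Helix, 31, 2004), (Nova, 38, 2004)}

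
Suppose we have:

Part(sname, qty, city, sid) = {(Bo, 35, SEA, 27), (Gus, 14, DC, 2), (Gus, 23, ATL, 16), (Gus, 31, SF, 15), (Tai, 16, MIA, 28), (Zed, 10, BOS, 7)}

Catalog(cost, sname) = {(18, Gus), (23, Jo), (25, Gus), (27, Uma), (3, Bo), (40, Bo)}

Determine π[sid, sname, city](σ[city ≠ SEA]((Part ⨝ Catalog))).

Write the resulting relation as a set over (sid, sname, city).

{(15, Gus, SF), (16, Gus, ATL), (2, Gus, DC)}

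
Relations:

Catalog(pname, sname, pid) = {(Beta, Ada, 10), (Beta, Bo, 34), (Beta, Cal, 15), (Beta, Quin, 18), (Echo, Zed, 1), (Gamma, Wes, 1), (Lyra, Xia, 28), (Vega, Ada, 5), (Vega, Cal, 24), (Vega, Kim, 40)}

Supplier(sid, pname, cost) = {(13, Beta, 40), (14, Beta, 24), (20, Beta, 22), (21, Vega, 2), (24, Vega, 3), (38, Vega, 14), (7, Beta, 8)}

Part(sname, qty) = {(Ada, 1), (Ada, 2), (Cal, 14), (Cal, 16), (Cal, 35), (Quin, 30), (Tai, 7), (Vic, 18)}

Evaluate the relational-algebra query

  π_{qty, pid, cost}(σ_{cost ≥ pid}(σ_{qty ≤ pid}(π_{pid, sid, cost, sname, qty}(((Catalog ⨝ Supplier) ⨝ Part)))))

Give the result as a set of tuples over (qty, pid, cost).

Natural join on pname: {(Beta, Ada, 10, 13, 40), (Beta, Ada, 10, 14, 24), (Beta, Ada, 10, 20, 22), (Beta, Ada, 10, 7, 8), (Beta, Bo, 34, 13, 40), (Beta, Bo, 34, 14, 24), (Beta, Bo, 34, 20, 22), (Beta, Bo, 34, 7, 8), (Beta, Cal, 15, 13, 40), (Beta, Cal, 15, 14, 24), (Beta, Cal, 15, 20, 22), (Beta, Cal, 15, 7, 8), (Beta, Quin, 18, 13, 40), (Beta, Quin, 18, 14, 24), (Beta, Quin, 18, 20, 22), (Beta, Quin, 18, 7, 8), (Vega, Ada, 5, 21, 2), (Vega, Ada, 5, 24, 3), (Vega, Ada, 5, 38, 14), (Vega, Cal, 24, 21, 2), (Vega, Cal, 24, 24, 3), (Vega, Cal, 24, 38, 14), (Vega, Kim, 40, 21, 2), (Vega, Kim, 40, 24, 3), (Vega, Kim, 40, 38, 14)}
Natural join on sname: {(Beta, Ada, 10, 13, 40, 1), (Beta, Ada, 10, 13, 40, 2), (Beta, Ada, 10, 14, 24, 1), (Beta, Ada, 10, 14, 24, 2), (Beta, Ada, 10, 20, 22, 1), (Beta, Ada, 10, 20, 22, 2), (Beta, Ada, 10, 7, 8, 1), (Beta, Ada, 10, 7, 8, 2), (Beta, Cal, 15, 13, 40, 14), (Beta, Cal, 15, 13, 40, 16), (Beta, Cal, 15, 13, 40, 35), (Beta, Cal, 15, 14, 24, 14), (Beta, Cal, 15, 14, 24, 16), (Beta, Cal, 15, 14, 24, 35), (Beta, Cal, 15, 20, 22, 14), (Beta, Cal, 15, 20, 22, 16), (Beta, Cal, 15, 20, 22, 35), (Beta, Cal, 15, 7, 8, 14), (Beta, Cal, 15, 7, 8, 16), (Beta, Cal, 15, 7, 8, 35), (Beta, Quin, 18, 13, 40, 30), (Beta, Quin, 18, 14, 24, 30), (Beta, Quin, 18, 20, 22, 30), (Beta, Quin, 18, 7, 8, 30), (Vega, Ada, 5, 21, 2, 1), (Vega, Ada, 5, 21, 2, 2), (Vega, Ada, 5, 24, 3, 1), (Vega, Ada, 5, 24, 3, 2), (Vega, Ada, 5, 38, 14, 1), (Vega, Ada, 5, 38, 14, 2), (Vega, Cal, 24, 21, 2, 14), (Vega, Cal, 24, 21, 2, 16), (Vega, Cal, 24, 21, 2, 35), (Vega, Cal, 24, 24, 3, 14), (Vega, Cal, 24, 24, 3, 16), (Vega, Cal, 24, 24, 3, 35), (Vega, Cal, 24, 38, 14, 14), (Vega, Cal, 24, 38, 14, 16), (Vega, Cal, 24, 38, 14, 35)}
Projecting to pid, sid, cost, sname, qty: {(10, 13, 40, Ada, 1), (10, 13, 40, Ada, 2), (10, 14, 24, Ada, 1), (10, 14, 24, Ada, 2), (10, 20, 22, Ada, 1), (10, 20, 22, Ada, 2), (10, 7, 8, Ada, 1), (10, 7, 8, Ada, 2), (15, 13, 40, Cal, 14), (15, 13, 40, Cal, 16), (15, 13, 40, Cal, 35), (15, 14, 24, Cal, 14), (15, 14, 24, Cal, 16), (15, 14, 24, Cal, 35), (15, 20, 22, Cal, 14), (15, 20, 22, Cal, 16), (15, 20, 22, Cal, 35), (15, 7, 8, Cal, 14), (15, 7, 8, Cal, 16), (15, 7, 8, Cal, 35), (18, 13, 40, Quin, 30), (18, 14, 24, Quin, 30), (18, 20, 22, Quin, 30), (18, 7, 8, Quin, 30), (24, 21, 2, Cal, 14), (24, 21, 2, Cal, 16), (24, 21, 2, Cal, 35), (24, 24, 3, Cal, 14), (24, 24, 3, Cal, 16), (24, 24, 3, Cal, 35), (24, 38, 14, Cal, 14), (24, 38, 14, Cal, 16), (24, 38, 14, Cal, 35), (5, 21, 2, Ada, 1), (5, 21, 2, Ada, 2), (5, 24, 3, Ada, 1), (5, 24, 3, Ada, 2), (5, 38, 14, Ada, 1), (5, 38, 14, Ada, 2)}
Selection qty ≤ pid: {(10, 13, 40, Ada, 1), (10, 13, 40, Ada, 2), (10, 14, 24, Ada, 1), (10, 14, 24, Ada, 2), (10, 20, 22, Ada, 1), (10, 20, 22, Ada, 2), (10, 7, 8, Ada, 1), (10, 7, 8, Ada, 2), (15, 13, 40, Cal, 14), (15, 14, 24, Cal, 14), (15, 20, 22, Cal, 14), (15, 7, 8, Cal, 14), (24, 21, 2, Cal, 14), (24, 21, 2, Cal, 16), (24, 24, 3, Cal, 14), (24, 24, 3, Cal, 16), (24, 38, 14, Cal, 14), (24, 38, 14, Cal, 16), (5, 21, 2, Ada, 1), (5, 21, 2, Ada, 2), (5, 24, 3, Ada, 1), (5, 24, 3, Ada, 2), (5, 38, 14, Ada, 1), (5, 38, 14, Ada, 2)}
Selection cost ≥ pid: {(10, 13, 40, Ada, 1), (10, 13, 40, Ada, 2), (10, 14, 24, Ada, 1), (10, 14, 24, Ada, 2), (10, 20, 22, Ada, 1), (10, 20, 22, Ada, 2), (15, 13, 40, Cal, 14), (15, 14, 24, Cal, 14), (15, 20, 22, Cal, 14), (5, 38, 14, Ada, 1), (5, 38, 14, Ada, 2)}
Projecting to qty, pid, cost: {(1, 10, 22), (1, 10, 24), (1, 10, 40), (1, 5, 14), (14, 15, 22), (14, 15, 24), (14, 15, 40), (2, 10, 22), (2, 10, 24), (2, 10, 40), (2, 5, 14)}

{(1, 10, 22), (1, 10, 24), (1, 10, 40), (1, 5, 14), (14, 15, 22), (14, 15, 24), (14, 15, 40), (2, 10, 22), (2, 10, 24), (2, 10, 40), (2, 5, 14)}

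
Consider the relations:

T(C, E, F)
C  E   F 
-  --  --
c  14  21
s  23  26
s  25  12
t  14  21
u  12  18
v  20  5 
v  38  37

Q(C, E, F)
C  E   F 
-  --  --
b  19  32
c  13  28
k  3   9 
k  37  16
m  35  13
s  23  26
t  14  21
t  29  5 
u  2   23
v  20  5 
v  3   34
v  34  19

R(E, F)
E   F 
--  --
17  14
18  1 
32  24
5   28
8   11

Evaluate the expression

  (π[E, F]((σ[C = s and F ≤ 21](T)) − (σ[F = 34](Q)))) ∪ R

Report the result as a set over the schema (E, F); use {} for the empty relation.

Filtering on C = s and F ≤ 21 leaves {(s, 25, 12)}.
Filtering on F = 34 leaves {(v, 3, 34)}.
Difference: {(s, 25, 12)} with {(v, 3, 34)} → {(s, 25, 12)}
Projecting to E, F: {(25, 12)}
Union: {(25, 12)} with {(17, 14), (18, 1), (32, 24), (5, 28), (8, 11)} → {(17, 14), (18, 1), (25, 12), (32, 24), (5, 28), (8, 11)}

{(17, 14), (18, 1), (25, 12), (32, 24), (5, 28), (8, 11)}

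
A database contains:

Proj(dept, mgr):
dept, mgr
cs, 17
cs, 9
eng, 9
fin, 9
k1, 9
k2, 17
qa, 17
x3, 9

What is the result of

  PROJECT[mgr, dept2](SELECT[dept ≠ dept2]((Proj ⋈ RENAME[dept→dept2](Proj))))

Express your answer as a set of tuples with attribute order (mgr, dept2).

{(17, cs), (17, k2), (17, qa), (9, cs), (9, eng), (9, fin), (9, k1), (9, x3)}

ρ[dept→dept2]: schema becomes (dept2, mgr); tuples unchanged.
Natural join on mgr: {(cs, 17, cs), (cs, 17, k2), (cs, 17, qa), (cs, 9, cs), (cs, 9, eng), (cs, 9, fin), (cs, 9, k1), (cs, 9, x3), (eng, 9, cs), (eng, 9, eng), (eng, 9, fin), (eng, 9, k1), (eng, 9, x3), (fin, 9, cs), (fin, 9, eng), (fin, 9, fin), (fin, 9, k1), (fin, 9, x3), (k1, 9, cs), (k1, 9, eng), (k1, 9, fin), (k1, 9, k1), (k1, 9, x3), (k2, 17, cs), (k2, 17, k2), (k2, 17, qa), (qa, 17, cs), (qa, 17, k2), (qa, 17, qa), (x3, 9, cs), (x3, 9, eng), (x3, 9, fin), (x3, 9, k1), (x3, 9, x3)}
Selection dept ≠ dept2: {(cs, 17, k2), (cs, 17, qa), (cs, 9, eng), (cs, 9, fin), (cs, 9, k1), (cs, 9, x3), (eng, 9, cs), (eng, 9, fin), (eng, 9, k1), (eng, 9, x3), (fin, 9, cs), (fin, 9, eng), (fin, 9, k1), (fin, 9, x3), (k1, 9, cs), (k1, 9, eng), (k1, 9, fin), (k1, 9, x3), (k2, 17, cs), (k2, 17, qa), (qa, 17, cs), (qa, 17, k2), (x3, 9, cs), (x3, 9, eng), (x3, 9, fin), (x3, 9, k1)}
Keep only column(s) mgr, dept2 (18 duplicate(s) eliminated): {(17, cs), (17, k2), (17, qa), (9, cs), (9, eng), (9, fin), (9, k1), (9, x3)}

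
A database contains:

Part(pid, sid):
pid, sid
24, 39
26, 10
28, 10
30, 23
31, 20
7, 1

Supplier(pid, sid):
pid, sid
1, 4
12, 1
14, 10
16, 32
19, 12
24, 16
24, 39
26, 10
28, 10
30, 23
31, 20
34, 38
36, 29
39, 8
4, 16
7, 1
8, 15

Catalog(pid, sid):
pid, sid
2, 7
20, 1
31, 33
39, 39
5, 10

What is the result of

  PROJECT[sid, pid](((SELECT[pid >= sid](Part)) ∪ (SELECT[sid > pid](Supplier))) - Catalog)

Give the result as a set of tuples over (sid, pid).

{(1, 7), (10, 26), (10, 28), (15, 8), (16, 4), (20, 31), (23, 30), (32, 16), (38, 34), (39, 24), (4, 1)}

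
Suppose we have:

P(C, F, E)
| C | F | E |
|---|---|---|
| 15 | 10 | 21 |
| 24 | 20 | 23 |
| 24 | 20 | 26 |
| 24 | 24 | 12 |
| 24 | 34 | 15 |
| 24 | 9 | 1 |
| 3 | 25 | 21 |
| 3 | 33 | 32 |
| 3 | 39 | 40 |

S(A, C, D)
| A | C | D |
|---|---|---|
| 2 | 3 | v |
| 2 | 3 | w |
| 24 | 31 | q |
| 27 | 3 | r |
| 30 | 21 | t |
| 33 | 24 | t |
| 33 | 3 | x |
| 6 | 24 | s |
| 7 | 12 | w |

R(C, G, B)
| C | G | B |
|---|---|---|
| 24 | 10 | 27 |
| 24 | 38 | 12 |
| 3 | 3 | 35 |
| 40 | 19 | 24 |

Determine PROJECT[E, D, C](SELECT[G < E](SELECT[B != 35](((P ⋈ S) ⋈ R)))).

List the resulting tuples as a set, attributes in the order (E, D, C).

{(12, s, 24), (12, t, 24), (15, s, 24), (15, t, 24), (23, s, 24), (23, t, 24), (26, s, 24), (26, t, 24)}

P ⋈ S (natural join on C): {(24, 20, 23, 33, t), (24, 20, 23, 6, s), (24, 20, 26, 33, t), (24, 20, 26, 6, s), (24, 24, 12, 33, t), (24, 24, 12, 6, s), (24, 34, 15, 33, t), (24, 34, 15, 6, s), (24, 9, 1, 33, t), (24, 9, 1, 6, s), (3, 25, 21, 2, v), (3, 25, 21, 2, w), (3, 25, 21, 27, r), (3, 25, 21, 33, x), (3, 33, 32, 2, v), (3, 33, 32, 2, w), (3, 33, 32, 27, r), (3, 33, 32, 33, x), (3, 39, 40, 2, v), (3, 39, 40, 2, w), (3, 39, 40, 27, r), (3, 39, 40, 33, x)}
(P ⋈ S) ⋈ R (natural join on C): {(24, 20, 23, 33, t, 10, 27), (24, 20, 23, 33, t, 38, 12), (24, 20, 23, 6, s, 10, 27), (24, 20, 23, 6, s, 38, 12), (24, 20, 26, 33, t, 10, 27), (24, 20, 26, 33, t, 38, 12), (24, 20, 26, 6, s, 10, 27), (24, 20, 26, 6, s, 38, 12), (24, 24, 12, 33, t, 10, 27), (24, 24, 12, 33, t, 38, 12), (24, 24, 12, 6, s, 10, 27), (24, 24, 12, 6, s, 38, 12), (24, 34, 15, 33, t, 10, 27), (24, 34, 15, 33, t, 38, 12), (24, 34, 15, 6, s, 10, 27), (24, 34, 15, 6, s, 38, 12), (24, 9, 1, 33, t, 10, 27), (24, 9, 1, 33, t, 38, 12), (24, 9, 1, 6, s, 10, 27), (24, 9, 1, 6, s, 38, 12), (3, 25, 21, 2, v, 3, 35), (3, 25, 21, 2, w, 3, 35), (3, 25, 21, 27, r, 3, 35), (3, 25, 21, 33, x, 3, 35), (3, 33, 32, 2, v, 3, 35), (3, 33, 32, 2, w, 3, 35), (3, 33, 32, 27, r, 3, 35), (3, 33, 32, 33, x, 3, 35), (3, 39, 40, 2, v, 3, 35), (3, 39, 40, 2, w, 3, 35), (3, 39, 40, 27, r, 3, 35), (3, 39, 40, 33, x, 3, 35)}
σ[B != 35]: keep tuples satisfying B != 35 → {(24, 20, 23, 33, t, 10, 27), (24, 20, 23, 33, t, 38, 12), (24, 20, 23, 6, s, 10, 27), (24, 20, 23, 6, s, 38, 12), (24, 20, 26, 33, t, 10, 27), (24, 20, 26, 33, t, 38, 12), (24, 20, 26, 6, s, 10, 27), (24, 20, 26, 6, s, 38, 12), (24, 24, 12, 33, t, 10, 27), (24, 24, 12, 33, t, 38, 12), (24, 24, 12, 6, s, 10, 27), (24, 24, 12, 6, s, 38, 12), (24, 34, 15, 33, t, 10, 27), (24, 34, 15, 33, t, 38, 12), (24, 34, 15, 6, s, 10, 27), (24, 34, 15, 6, s, 38, 12), (24, 9, 1, 33, t, 10, 27), (24, 9, 1, 33, t, 38, 12), (24, 9, 1, 6, s, 10, 27), (24, 9, 1, 6, s, 38, 12)}
σ[G < E]: keep tuples satisfying G < E → {(24, 20, 23, 33, t, 10, 27), (24, 20, 23, 6, s, 10, 27), (24, 20, 26, 33, t, 10, 27), (24, 20, 26, 6, s, 10, 27), (24, 24, 12, 33, t, 10, 27), (24, 24, 12, 6, s, 10, 27), (24, 34, 15, 33, t, 10, 27), (24, 34, 15, 6, s, 10, 27)}
Keep only column(s) E, D, C: {(12, s, 24), (12, t, 24), (15, s, 24), (15, t, 24), (23, s, 24), (23, t, 24), (26, s, 24), (26, t, 24)}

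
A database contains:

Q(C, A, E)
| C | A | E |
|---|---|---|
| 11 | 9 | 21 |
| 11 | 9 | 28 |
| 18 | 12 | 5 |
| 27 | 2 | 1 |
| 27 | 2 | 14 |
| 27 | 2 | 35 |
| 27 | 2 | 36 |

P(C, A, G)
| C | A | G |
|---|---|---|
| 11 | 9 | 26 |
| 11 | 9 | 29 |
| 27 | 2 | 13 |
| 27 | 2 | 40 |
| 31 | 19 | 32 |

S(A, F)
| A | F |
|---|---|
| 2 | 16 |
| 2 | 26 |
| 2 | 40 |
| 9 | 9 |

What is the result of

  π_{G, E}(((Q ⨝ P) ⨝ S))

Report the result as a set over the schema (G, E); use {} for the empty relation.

{(13, 1), (13, 14), (13, 35), (13, 36), (26, 21), (26, 28), (29, 21), (29, 28), (40, 1), (40, 14), (40, 35), (40, 36)}

Natural join on C, A: {(11, 9, 21, 26), (11, 9, 21, 29), (11, 9, 28, 26), (11, 9, 28, 29), (27, 2, 1, 13), (27, 2, 1, 40), (27, 2, 14, 13), (27, 2, 14, 40), (27, 2, 35, 13), (27, 2, 35, 40), (27, 2, 36, 13), (27, 2, 36, 40)}
Natural join on A: {(11, 9, 21, 26, 9), (11, 9, 21, 29, 9), (11, 9, 28, 26, 9), (11, 9, 28, 29, 9), (27, 2, 1, 13, 16), (27, 2, 1, 13, 26), (27, 2, 1, 13, 40), (27, 2, 1, 40, 16), (27, 2, 1, 40, 26), (27, 2, 1, 40, 40), (27, 2, 14, 13, 16), (27, 2, 14, 13, 26), (27, 2, 14, 13, 40), (27, 2, 14, 40, 16), (27, 2, 14, 40, 26), (27, 2, 14, 40, 40), (27, 2, 35, 13, 16), (27, 2, 35, 13, 26), (27, 2, 35, 13, 40), (27, 2, 35, 40, 16), (27, 2, 35, 40, 26), (27, 2, 35, 40, 40), (27, 2, 36, 13, 16), (27, 2, 36, 13, 26), (27, 2, 36, 13, 40), (27, 2, 36, 40, 16), (27, 2, 36, 40, 26), (27, 2, 36, 40, 40)}
Keep only column(s) G, E (16 duplicate(s) eliminated): {(13, 1), (13, 14), (13, 35), (13, 36), (26, 21), (26, 28), (29, 21), (29, 28), (40, 1), (40, 14), (40, 35), (40, 36)}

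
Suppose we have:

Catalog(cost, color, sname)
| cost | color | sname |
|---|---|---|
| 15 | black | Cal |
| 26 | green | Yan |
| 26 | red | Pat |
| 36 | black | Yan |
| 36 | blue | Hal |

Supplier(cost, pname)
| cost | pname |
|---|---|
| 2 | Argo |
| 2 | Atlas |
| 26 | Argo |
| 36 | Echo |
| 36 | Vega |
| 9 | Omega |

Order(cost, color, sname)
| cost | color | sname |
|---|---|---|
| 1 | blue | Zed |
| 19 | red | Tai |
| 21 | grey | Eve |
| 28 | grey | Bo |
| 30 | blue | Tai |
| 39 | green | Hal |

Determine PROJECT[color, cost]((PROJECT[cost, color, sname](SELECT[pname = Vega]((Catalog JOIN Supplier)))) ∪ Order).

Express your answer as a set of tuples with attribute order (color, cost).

Natural join on cost: {(26, green, Yan, Argo), (26, red, Pat, Argo), (36, black, Yan, Echo), (36, black, Yan, Vega), (36, blue, Hal, Echo), (36, blue, Hal, Vega)}
σ[pname = Vega]: keep tuples satisfying pname = Vega → {(36, black, Yan, Vega), (36, blue, Hal, Vega)}
Projecting to cost, color, sname: {(36, black, Yan), (36, blue, Hal)}
Taking the union: {(1, blue, Zed), (19, red, Tai), (21, grey, Eve), (28, grey, Bo), (30, blue, Tai), (36, black, Yan), (36, blue, Hal), (39, green, Hal)}
Projecting to color, cost: {(black, 36), (blue, 1), (blue, 30), (blue, 36), (green, 39), (grey, 21), (grey, 28), (red, 19)}

{(black, 36), (blue, 1), (blue, 30), (blue, 36), (green, 39), (grey, 21), (grey, 28), (red, 19)}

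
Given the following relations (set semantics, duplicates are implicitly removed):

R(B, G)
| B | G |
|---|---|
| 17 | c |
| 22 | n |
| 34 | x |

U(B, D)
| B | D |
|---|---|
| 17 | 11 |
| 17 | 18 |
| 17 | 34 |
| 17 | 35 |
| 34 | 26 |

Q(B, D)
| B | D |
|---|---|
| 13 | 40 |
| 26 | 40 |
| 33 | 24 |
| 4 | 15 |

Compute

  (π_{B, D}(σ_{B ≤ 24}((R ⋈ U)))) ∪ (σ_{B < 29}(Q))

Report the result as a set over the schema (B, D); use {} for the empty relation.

Joining R and U on B yields {(17, c, 11), (17, c, 18), (17, c, 34), (17, c, 35), (34, x, 26)}.
Apply σ_{B ≤ 24}; surviving tuples: {(17, c, 11), (17, c, 18), (17, c, 34), (17, c, 35)}
Keep only column(s) B, D: {(17, 11), (17, 18), (17, 34), (17, 35)}
Apply σ_{B < 29}; surviving tuples: {(13, 40), (26, 40), (4, 15)}
Union: {(17, 11), (17, 18), (17, 34), (17, 35)} with {(13, 40), (26, 40), (4, 15)} → {(13, 40), (17, 11), (17, 18), (17, 34), (17, 35), (26, 40), (4, 15)}

{(13, 40), (17, 11), (17, 18), (17, 34), (17, 35), (26, 40), (4, 15)}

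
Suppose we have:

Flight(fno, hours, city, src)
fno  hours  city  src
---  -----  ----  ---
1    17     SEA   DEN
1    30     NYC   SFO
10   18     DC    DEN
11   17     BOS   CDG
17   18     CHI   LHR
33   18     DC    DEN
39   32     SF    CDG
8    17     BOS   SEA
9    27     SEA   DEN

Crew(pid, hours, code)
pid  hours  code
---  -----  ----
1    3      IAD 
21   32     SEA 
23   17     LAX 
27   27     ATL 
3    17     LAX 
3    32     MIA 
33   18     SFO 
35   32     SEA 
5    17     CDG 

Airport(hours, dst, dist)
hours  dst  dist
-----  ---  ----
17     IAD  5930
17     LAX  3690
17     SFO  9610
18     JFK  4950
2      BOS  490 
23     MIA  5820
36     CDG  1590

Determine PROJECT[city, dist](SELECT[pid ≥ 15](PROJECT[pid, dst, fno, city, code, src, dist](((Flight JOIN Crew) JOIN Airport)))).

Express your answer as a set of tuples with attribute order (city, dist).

{(BOS, 3690), (BOS, 5930), (BOS, 9610), (CHI, 4950), (DC, 4950), (SEA, 3690), (SEA, 5930), (SEA, 9610)}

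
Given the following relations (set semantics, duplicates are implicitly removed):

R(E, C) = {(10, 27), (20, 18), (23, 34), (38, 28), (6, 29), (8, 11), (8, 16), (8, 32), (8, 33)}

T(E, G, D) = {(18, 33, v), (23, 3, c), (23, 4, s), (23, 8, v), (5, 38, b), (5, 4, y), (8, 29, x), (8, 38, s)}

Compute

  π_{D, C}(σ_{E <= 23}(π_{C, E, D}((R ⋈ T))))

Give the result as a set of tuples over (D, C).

Natural join on E: {(23, 34, 3, c), (23, 34, 4, s), (23, 34, 8, v), (8, 11, 29, x), (8, 11, 38, s), (8, 16, 29, x), (8, 16, 38, s), (8, 32, 29, x), (8, 32, 38, s), (8, 33, 29, x), (8, 33, 38, s)}
Keep only column(s) C, E, D: {(11, 8, s), (11, 8, x), (16, 8, s), (16, 8, x), (32, 8, s), (32, 8, x), (33, 8, s), (33, 8, x), (34, 23, c), (34, 23, s), (34, 23, v)}
Filtering on E <= 23 leaves {(11, 8, s), (11, 8, x), (16, 8, s), (16, 8, x), (32, 8, s), (32, 8, x), (33, 8, s), (33, 8, x), (34, 23, c), (34, 23, s), (34, 23, v)}.
Keep only column(s) D, C: {(c, 34), (s, 11), (s, 16), (s, 32), (s, 33), (s, 34), (v, 34), (x, 11), (x, 16), (x, 32), (x, 33)}

{(c, 34), (s, 11), (s, 16), (s, 32), (s, 33), (s, 34), (v, 34), (x, 11), (x, 16), (x, 32), (x, 33)}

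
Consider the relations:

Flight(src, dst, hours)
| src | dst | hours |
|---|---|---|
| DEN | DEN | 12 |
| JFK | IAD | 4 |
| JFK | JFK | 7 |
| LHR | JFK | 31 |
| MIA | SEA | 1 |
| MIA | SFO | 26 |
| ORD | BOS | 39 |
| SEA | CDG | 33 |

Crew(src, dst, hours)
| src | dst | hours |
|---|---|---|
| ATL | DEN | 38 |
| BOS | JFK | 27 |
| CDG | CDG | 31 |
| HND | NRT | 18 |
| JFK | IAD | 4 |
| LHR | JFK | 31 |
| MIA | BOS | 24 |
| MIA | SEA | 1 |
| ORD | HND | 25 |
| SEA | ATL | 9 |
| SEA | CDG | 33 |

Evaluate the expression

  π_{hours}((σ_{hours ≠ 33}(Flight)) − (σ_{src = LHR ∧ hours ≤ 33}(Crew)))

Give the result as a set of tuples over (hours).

Apply σ_{hours ≠ 33}; surviving tuples: {(DEN, DEN, 12), (JFK, IAD, 4), (JFK, JFK, 7), (LHR, JFK, 31), (MIA, SEA, 1), (MIA, SFO, 26), (ORD, BOS, 39)}
Apply σ_{src = LHR ∧ hours ≤ 33}; surviving tuples: {(LHR, JFK, 31)}
Taking the difference: {(DEN, DEN, 12), (JFK, IAD, 4), (JFK, JFK, 7), (MIA, SEA, 1), (MIA, SFO, 26), (ORD, BOS, 39)}
Keep only column(s) hours: {1, 12, 26, 39, 4, 7}

{1, 12, 26, 39, 4, 7}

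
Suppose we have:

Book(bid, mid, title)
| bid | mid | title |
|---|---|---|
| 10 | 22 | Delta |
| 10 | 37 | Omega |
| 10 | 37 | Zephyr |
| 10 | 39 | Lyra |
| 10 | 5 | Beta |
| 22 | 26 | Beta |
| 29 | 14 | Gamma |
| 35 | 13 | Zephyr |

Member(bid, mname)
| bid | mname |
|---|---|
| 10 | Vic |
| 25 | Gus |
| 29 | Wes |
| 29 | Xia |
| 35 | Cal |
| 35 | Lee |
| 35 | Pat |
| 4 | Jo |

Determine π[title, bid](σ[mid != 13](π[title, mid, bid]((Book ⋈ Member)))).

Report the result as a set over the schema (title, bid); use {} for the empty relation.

Natural join on bid: {(10, 22, Delta, Vic), (10, 37, Omega, Vic), (10, 37, Zephyr, Vic), (10, 39, Lyra, Vic), (10, 5, Beta, Vic), (29, 14, Gamma, Wes), (29, 14, Gamma, Xia), (35, 13, Zephyr, Cal), (35, 13, Zephyr, Lee), (35, 13, Zephyr, Pat)}
Projecting to title, mid, bid (3 duplicate(s) eliminated): {(Beta, 5, 10), (Delta, 22, 10), (Gamma, 14, 29), (Lyra, 39, 10), (Omega, 37, 10), (Zephyr, 13, 35), (Zephyr, 37, 10)}
Apply σ_{mid != 13}; surviving tuples: {(Beta, 5, 10), (Delta, 22, 10), (Gamma, 14, 29), (Lyra, 39, 10), (Omega, 37, 10), (Zephyr, 37, 10)}
Projecting to title, bid: {(Beta, 10), (Delta, 10), (Gamma, 29), (Lyra, 10), (Omega, 10), (Zephyr, 10)}

{(Beta, 10), (Delta, 10), (Gamma, 29), (Lyra, 10), (Omega, 10), (Zephyr, 10)}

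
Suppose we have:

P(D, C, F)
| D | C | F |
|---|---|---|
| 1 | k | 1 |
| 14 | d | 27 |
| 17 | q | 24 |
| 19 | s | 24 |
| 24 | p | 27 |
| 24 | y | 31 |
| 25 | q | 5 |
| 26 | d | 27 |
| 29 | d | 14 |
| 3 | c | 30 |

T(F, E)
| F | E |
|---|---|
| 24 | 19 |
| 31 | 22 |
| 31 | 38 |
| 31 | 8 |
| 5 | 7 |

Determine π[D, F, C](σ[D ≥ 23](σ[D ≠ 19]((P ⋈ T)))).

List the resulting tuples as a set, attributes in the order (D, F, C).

{(24, 31, y), (25, 5, q)}

Natural join on F: {(17, q, 24, 19), (19, s, 24, 19), (24, y, 31, 22), (24, y, 31, 38), (24, y, 31, 8), (25, q, 5, 7)}
σ[D ≠ 19]: keep tuples satisfying D ≠ 19 → {(17, q, 24, 19), (24, y, 31, 22), (24, y, 31, 38), (24, y, 31, 8), (25, q, 5, 7)}
σ[D ≥ 23]: keep tuples satisfying D ≥ 23 → {(24, y, 31, 22), (24, y, 31, 38), (24, y, 31, 8), (25, q, 5, 7)}
Projecting to D, F, C (2 duplicate(s) eliminated): {(24, 31, y), (25, 5, q)}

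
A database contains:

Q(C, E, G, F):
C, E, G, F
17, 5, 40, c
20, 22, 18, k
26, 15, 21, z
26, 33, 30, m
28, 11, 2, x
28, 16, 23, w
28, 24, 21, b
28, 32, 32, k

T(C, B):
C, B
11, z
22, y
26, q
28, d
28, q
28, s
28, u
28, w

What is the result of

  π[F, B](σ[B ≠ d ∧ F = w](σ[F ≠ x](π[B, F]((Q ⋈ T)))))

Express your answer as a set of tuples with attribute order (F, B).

{(w, q), (w, s), (w, u), (w, w)}

Q ⋈ T (natural join on C): {(26, 15, 21, z, q), (26, 33, 30, m, q), (28, 11, 2, x, d), (28, 11, 2, x, q), (28, 11, 2, x, s), (28, 11, 2, x, u), (28, 11, 2, x, w), (28, 16, 23, w, d), (28, 16, 23, w, q), (28, 16, 23, w, s), (28, 16, 23, w, u), (28, 16, 23, w, w), (28, 24, 21, b, d), (28, 24, 21, b, q), (28, 24, 21, b, s), (28, 24, 21, b, u), (28, 24, 21, b, w), (28, 32, 32, k, d), (28, 32, 32, k, q), (28, 32, 32, k, s), (28, 32, 32, k, u), (28, 32, 32, k, w)}
π[B, F]: project onto (B, F) → {(d, b), (d, k), (d, w), (d, x), (q, b), (q, k), (q, m), (q, w), (q, x), (q, z), (s, b), (s, k), (s, w), (s, x), (u, b), (u, k), (u, w), (u, x), (w, b), (w, k), (w, w), (w, x)}
Selection F ≠ x: {(d, b), (d, k), (d, w), (q, b), (q, k), (q, m), (q, w), (q, z), (s, b), (s, k), (s, w), (u, b), (u, k), (u, w), (w, b), (w, k), (w, w)}
Selection B ≠ d ∧ F = w: {(q, w), (s, w), (u, w), (w, w)}
π[F, B]: project onto (F, B) → {(w, q), (w, s), (w, u), (w, w)}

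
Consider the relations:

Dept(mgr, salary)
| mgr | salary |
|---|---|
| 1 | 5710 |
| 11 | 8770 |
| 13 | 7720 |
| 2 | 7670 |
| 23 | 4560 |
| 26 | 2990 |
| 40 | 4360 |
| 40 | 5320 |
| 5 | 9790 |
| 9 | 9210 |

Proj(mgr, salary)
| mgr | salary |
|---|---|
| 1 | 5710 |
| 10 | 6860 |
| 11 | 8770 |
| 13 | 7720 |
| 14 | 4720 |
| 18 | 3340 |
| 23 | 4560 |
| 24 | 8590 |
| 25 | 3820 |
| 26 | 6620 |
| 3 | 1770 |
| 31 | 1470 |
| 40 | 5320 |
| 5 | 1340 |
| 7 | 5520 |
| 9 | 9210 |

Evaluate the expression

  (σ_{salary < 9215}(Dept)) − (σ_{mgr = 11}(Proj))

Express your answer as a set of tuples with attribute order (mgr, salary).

{(1, 5710), (13, 7720), (2, 7670), (23, 4560), (26, 2990), (40, 4360), (40, 5320), (9, 9210)}

Selection salary < 9215: {(1, 5710), (11, 8770), (13, 7720), (2, 7670), (23, 4560), (26, 2990), (40, 4360), (40, 5320), (9, 9210)}
Selection mgr = 11: {(11, 8770)}
Set difference of the two operands is {(1, 5710), (13, 7720), (2, 7670), (23, 4560), (26, 2990), (40, 4360), (40, 5320), (9, 9210)}.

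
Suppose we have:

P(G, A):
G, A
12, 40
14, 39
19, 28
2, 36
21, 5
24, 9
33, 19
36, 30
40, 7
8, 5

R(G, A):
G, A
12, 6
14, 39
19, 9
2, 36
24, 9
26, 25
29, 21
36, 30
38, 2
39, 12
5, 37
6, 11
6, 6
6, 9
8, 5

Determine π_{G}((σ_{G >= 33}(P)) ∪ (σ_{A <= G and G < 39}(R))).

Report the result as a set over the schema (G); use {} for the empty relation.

{12, 19, 24, 26, 29, 33, 36, 38, 40, 6, 8}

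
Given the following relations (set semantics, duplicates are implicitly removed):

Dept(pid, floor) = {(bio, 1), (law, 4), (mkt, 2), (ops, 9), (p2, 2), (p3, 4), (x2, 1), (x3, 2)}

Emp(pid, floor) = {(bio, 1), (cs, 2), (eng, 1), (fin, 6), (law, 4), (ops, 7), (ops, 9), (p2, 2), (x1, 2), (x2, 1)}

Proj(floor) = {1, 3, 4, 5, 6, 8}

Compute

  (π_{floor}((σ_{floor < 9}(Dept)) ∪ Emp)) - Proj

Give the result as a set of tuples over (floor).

{2, 7, 9}

Apply σ_{floor < 9}; surviving tuples: {(bio, 1), (law, 4), (mkt, 2), (p2, 2), (p3, 4), (x2, 1), (x3, 2)}
Taking the union: {(bio, 1), (cs, 2), (eng, 1), (fin, 6), (law, 4), (mkt, 2), (ops, 7), (ops, 9), (p2, 2), (p3, 4), (x1, 2), (x2, 1), (x3, 2)}
π_{floor} gives {1, 2, 4, 6, 7, 9} (7 duplicate(s) eliminated).
Taking the difference: {2, 7, 9}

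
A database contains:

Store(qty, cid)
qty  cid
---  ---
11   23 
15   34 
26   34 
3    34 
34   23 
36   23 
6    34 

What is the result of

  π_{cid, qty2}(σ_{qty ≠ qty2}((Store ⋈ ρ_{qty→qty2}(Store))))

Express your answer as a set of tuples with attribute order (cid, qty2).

ρ[qty→qty2]: schema becomes (qty2, cid); tuples unchanged.
Joining Store and ρ_{qty→qty2}(Store) on cid yields {(11, 23, 11), (11, 23, 34), (11, 23, 36), (15, 34, 15), (15, 34, 26), (15, 34, 3), (15, 34, 6), (26, 34, 15), (26, 34, 26), (26, 34, 3), (26, 34, 6), (3, 34, 15), (3, 34, 26), (3, 34, 3), (3, 34, 6), (34, 23, 11), (34, 23, 34), (34, 23, 36), (36, 23, 11), (36, 23, 34), (36, 23, 36), (6, 34, 15), (6, 34, 26), (6, 34, 3), (6, 34, 6)}.
Filtering on qty ≠ qty2 leaves {(11, 23, 34), (11, 23, 36), (15, 34, 26), (15, 34, 3), (15, 34, 6), (26, 34, 15), (26, 34, 3), (26, 34, 6), (3, 34, 15), (3, 34, 26), (3, 34, 6), (34, 23, 11), (34, 23, 36), (36, 23, 11), (36, 23, 34), (6, 34, 15), (6, 34, 26), (6, 34, 3)}.
Keep only column(s) cid, qty2 (11 duplicate(s) eliminated): {(23, 11), (23, 34), (23, 36), (34, 15), (34, 26), (34, 3), (34, 6)}

{(23, 11), (23, 34), (23, 36), (34, 15), (34, 26), (34, 3), (34, 6)}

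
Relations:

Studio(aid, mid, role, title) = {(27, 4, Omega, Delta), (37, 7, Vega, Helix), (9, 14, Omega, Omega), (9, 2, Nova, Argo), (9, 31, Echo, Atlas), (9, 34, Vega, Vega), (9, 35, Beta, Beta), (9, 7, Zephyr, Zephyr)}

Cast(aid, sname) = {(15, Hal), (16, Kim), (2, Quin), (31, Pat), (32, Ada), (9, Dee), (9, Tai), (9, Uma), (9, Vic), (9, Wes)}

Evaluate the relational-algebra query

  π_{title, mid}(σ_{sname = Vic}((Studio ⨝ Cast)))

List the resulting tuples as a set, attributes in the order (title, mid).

{(Argo, 2), (Atlas, 31), (Beta, 35), (Omega, 14), (Vega, 34), (Zephyr, 7)}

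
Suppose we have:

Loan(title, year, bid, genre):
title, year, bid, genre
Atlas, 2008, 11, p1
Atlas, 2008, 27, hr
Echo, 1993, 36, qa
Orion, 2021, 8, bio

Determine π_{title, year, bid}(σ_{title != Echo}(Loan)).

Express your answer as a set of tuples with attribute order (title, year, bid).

Selection title != Echo: {(Atlas, 2008, 11, p1), (Atlas, 2008, 27, hr), (Orion, 2021, 8, bio)}
Projecting to title, year, bid: {(Atlas, 2008, 11), (Atlas, 2008, 27), (Orion, 2021, 8)}

{(Atlas, 2008, 11), (Atlas, 2008, 27), (Orion, 2021, 8)}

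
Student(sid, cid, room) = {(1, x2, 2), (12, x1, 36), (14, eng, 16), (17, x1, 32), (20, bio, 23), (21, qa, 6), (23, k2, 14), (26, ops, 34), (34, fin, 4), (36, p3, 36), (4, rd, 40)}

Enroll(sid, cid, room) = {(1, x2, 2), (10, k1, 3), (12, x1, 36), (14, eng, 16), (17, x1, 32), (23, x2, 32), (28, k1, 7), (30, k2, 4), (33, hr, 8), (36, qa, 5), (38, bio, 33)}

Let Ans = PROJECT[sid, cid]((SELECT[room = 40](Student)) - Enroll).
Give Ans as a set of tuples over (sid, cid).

Apply σ_{room = 40}; surviving tuples: {(4, rd, 40)}
Taking the difference: {(4, rd, 40)}
π_{sid, cid} gives {(4, rd)}.

{(4, rd)}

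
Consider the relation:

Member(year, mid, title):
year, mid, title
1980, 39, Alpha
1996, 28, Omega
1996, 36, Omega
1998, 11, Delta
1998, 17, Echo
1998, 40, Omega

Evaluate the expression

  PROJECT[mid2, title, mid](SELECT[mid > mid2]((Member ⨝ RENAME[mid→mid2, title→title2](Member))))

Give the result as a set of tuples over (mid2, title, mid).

ρ[mid→mid2, title→title2]: schema becomes (year, mid2, title2); tuples unchanged.
Member ⋈ RENAME[mid→mid2, title→title2](Member) (natural join on year): {(1980, 39, Alpha, 39, Alpha), (1996, 28, Omega, 28, Omega), (1996, 28, Omega, 36, Omega), (1996, 36, Omega, 28, Omega), (1996, 36, Omega, 36, Omega), (1998, 11, Delta, 11, Delta), (1998, 11, Delta, 17, Echo), (1998, 11, Delta, 40, Omega), (1998, 17, Echo, 11, Delta), (1998, 17, Echo, 17, Echo), (1998, 17, Echo, 40, Omega), (1998, 40, Omega, 11, Delta), (1998, 40, Omega, 17, Echo), (1998, 40, Omega, 40, Omega)}
Selection mid > mid2: {(1996, 36, Omega, 28, Omega), (1998, 17, Echo, 11, Delta), (1998, 40, Omega, 11, Delta), (1998, 40, Omega, 17, Echo)}
Keep only column(s) mid2, title, mid: {(11, Echo, 17), (11, Omega, 40), (17, Omega, 40), (28, Omega, 36)}

{(11, Echo, 17), (11, Omega, 40), (17, Omega, 40), (28, Omega, 36)}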